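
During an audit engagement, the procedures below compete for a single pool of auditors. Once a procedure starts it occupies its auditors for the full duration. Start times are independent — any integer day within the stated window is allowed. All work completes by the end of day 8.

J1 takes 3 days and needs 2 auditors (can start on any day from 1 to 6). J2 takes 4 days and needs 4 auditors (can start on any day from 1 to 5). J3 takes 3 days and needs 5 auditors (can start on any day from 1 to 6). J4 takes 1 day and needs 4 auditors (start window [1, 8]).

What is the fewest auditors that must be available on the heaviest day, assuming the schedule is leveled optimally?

Early-start (J1@1, J2@1, J3@1, J4@1) gives peak 15: d1:15  d2:11  d3:11  d4:4  d5:0  d6:0  d7:0  d8:0.
Shift J3→5, J4→8.
Schedule J1@1, J2@1, J3@5, J4@8: d1:6  d2:6  d3:6  d4:4  d5:5  d6:5  d7:5  d8:4 — peak 6.
Total auditor-days = 41 over 8 days ⇒ peak ≥ ⌈41/8⌉ = 6, so 6 is optimal.

6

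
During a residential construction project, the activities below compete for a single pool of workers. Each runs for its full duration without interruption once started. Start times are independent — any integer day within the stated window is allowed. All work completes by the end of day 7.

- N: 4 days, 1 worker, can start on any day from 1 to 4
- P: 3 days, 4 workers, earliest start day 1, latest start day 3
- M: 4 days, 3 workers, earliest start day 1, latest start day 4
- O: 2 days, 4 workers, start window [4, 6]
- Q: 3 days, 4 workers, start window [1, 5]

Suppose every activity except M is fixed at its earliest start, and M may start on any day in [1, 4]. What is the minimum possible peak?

M@1: d1:12  d2:12  d3:12  d4:8  d5:4  d6:0  d7:0 → peak 12
M@2: d1:9  d2:12  d3:12  d4:8  d5:7  d6:0  d7:0 → peak 12
M@3: d1:9  d2:9  d3:12  d4:8  d5:7  d6:3  d7:0 → peak 12
M@4: d1:9  d2:9  d3:9  d4:8  d5:7  d6:3  d7:3 → peak 9
Best is M@4, peak 9.

9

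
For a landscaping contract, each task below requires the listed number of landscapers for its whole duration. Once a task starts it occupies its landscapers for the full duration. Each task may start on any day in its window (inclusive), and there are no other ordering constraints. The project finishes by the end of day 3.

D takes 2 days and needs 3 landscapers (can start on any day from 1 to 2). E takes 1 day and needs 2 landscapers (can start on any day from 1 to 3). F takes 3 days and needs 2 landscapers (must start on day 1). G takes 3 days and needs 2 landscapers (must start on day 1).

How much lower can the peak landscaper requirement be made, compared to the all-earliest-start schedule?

Early-start peak: d1:9  d2:7  d3:4 ⇒ 9.
Leveled (D@1, E@3, F@1, G@1): d1:7  d2:7  d3:6 ⇒ 7.
Reduction 9 − 7 = 2.

2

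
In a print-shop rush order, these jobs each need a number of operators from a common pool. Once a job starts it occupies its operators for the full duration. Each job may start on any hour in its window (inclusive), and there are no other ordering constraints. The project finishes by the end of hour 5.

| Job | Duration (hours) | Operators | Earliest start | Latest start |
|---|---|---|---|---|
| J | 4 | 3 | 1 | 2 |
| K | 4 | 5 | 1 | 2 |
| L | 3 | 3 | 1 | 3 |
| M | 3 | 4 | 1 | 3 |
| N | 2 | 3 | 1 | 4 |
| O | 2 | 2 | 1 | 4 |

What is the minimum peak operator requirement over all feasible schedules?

15

Early-start (J@1, K@1, L@1, M@1, N@1, O@1) gives peak 20: h1:20  h2:20  h3:15  h4:8  h5:0.
Shift N→4, O→4.
Schedule J@1, K@1, L@1, M@1, N@4, O@4: h1:15  h2:15  h3:15  h4:13  h5:5 — peak 15.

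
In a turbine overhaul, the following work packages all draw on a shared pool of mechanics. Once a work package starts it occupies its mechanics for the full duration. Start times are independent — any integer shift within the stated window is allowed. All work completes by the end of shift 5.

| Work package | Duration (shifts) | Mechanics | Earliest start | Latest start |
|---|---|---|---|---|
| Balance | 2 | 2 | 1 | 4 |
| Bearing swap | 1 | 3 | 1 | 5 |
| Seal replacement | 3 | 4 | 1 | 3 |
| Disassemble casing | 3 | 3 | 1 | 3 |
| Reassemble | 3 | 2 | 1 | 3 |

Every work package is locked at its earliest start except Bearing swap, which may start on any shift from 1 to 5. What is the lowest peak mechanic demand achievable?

11

Bearing swap@1: s1:14  s2:11  s3:9  s4:0  s5:0 → peak 14
Bearing swap@2: s1:11  s2:14  s3:9  s4:0  s5:0 → peak 14
Bearing swap@3: s1:11  s2:11  s3:12  s4:0  s5:0 → peak 12
Bearing swap@4: s1:11  s2:11  s3:9  s4:3  s5:0 → peak 11
Bearing swap@5: s1:11  s2:11  s3:9  s4:0  s5:3 → peak 11
Best is Bearing swap@4, peak 11.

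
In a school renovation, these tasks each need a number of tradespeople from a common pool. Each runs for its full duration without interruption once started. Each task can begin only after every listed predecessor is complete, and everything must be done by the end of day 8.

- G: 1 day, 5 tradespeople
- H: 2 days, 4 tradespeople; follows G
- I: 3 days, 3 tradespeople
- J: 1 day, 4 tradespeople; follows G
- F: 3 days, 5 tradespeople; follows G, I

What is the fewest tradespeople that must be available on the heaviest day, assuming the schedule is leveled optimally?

Early-start (G@1, H@2, I@1, J@2, F@4) gives peak 11: d1:8  d2:11  d3:7  d4:5  d5:5  d6:5  d7:0  d8:0.
Shift I→2, J→4, F→5.
Schedule G@1, H@2, I@2, J@4, F@5: d1:5  d2:7  d3:7  d4:7  d5:5  d6:5  d7:5  d8:0 — peak 7.

7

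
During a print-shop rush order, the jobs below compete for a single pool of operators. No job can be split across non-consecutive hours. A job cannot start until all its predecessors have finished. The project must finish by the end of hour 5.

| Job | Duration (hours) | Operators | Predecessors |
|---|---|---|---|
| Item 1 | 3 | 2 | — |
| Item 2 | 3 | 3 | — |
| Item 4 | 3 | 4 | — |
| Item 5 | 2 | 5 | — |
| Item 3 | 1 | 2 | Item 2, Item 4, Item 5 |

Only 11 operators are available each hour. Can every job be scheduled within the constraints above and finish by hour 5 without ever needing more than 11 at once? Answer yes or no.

The minimum achievable peak is 12; 11 < 12, so no feasible schedule stays within the cap.

no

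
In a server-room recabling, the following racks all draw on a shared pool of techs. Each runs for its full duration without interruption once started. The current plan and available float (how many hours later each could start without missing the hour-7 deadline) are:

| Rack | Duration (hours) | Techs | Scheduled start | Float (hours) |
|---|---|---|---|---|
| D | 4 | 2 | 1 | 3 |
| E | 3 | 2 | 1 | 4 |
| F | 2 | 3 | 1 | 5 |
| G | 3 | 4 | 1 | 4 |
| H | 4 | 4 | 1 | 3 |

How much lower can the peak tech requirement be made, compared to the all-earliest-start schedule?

Early-start peak: h1:15  h2:15  h3:12  h4:6  h5:0  h6:0  h7:0 ⇒ 15.
Leveled (D@1, E@1, F@1, G@5, H@3): h1:7  h2:7  h3:8  h4:6  h5:8  h6:8  h7:4 ⇒ 8.
Reduction 15 − 8 = 7.

7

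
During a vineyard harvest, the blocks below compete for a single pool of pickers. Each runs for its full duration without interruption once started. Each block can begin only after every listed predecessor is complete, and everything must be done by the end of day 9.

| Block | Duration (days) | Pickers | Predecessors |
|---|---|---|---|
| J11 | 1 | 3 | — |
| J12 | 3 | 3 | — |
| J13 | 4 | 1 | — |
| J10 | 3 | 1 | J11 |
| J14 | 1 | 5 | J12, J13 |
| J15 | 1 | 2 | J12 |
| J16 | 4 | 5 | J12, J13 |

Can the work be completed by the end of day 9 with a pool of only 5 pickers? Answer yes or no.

no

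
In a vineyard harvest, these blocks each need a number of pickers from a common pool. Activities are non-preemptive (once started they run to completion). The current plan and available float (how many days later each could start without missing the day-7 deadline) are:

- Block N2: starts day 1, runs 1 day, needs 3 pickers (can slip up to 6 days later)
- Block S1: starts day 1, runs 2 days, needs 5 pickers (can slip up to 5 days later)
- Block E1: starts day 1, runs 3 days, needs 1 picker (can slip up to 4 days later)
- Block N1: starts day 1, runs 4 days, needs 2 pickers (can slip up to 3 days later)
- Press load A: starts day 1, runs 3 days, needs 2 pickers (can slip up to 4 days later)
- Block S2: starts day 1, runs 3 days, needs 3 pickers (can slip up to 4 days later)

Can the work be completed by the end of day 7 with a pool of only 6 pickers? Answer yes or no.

no

The minimum achievable peak is 7; 6 < 7, so no feasible schedule stays within the cap.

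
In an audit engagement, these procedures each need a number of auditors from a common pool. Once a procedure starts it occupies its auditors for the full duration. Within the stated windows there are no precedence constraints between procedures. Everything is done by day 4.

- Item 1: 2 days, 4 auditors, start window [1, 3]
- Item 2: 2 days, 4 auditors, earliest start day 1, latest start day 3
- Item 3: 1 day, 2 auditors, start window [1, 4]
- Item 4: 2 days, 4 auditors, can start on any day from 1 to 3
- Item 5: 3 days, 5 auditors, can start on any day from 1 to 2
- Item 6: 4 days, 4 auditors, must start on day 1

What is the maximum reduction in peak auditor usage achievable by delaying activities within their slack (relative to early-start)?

Early-start peak: d1:23  d2:21  d3:9  d4:4 ⇒ 23.
Leveled (Item 1@1, Item 2@1, Item 3@1, Item 4@3, Item 5@2, Item 6@1): d1:14  d2:17  d3:13  d4:13 ⇒ 17.
Reduction 23 − 17 = 6.

6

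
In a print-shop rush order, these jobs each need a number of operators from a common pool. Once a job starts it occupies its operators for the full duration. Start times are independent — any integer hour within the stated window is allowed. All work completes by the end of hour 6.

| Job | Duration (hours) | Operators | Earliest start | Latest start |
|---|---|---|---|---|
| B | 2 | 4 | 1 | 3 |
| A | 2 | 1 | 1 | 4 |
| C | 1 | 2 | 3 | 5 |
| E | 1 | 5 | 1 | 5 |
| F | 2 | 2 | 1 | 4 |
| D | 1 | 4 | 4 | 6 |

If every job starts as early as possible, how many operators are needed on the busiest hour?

12

Early-start schedule: B@1, A@1, C@3, E@1, F@1, D@4.
Load per hour: hour 1: 12, hour 2: 7, hour 3: 2, hour 4: 4, hour 5: 0, hour 6: 0.
Peak is 12.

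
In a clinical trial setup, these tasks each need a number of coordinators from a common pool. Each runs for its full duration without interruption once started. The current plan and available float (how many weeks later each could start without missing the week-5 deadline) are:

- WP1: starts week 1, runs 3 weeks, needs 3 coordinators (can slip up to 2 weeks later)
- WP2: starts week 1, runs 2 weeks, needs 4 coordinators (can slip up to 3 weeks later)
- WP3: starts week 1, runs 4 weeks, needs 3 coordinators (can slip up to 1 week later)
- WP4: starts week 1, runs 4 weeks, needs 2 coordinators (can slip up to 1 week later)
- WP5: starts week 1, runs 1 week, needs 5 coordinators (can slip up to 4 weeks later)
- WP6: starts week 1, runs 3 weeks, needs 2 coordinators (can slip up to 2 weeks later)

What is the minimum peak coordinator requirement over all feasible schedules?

Early-start (WP1@1, WP2@1, WP3@1, WP4@1, WP5@1, WP6@1) gives peak 19: w1:19  w2:14  w3:10  w4:5  w5:0.
Shift WP2→4, WP5→5.
Schedule WP1@1, WP2@4, WP3@1, WP4@1, WP5@5, WP6@1: w1:10  w2:10  w3:10  w4:9  w5:9 — peak 10.
Total coordinator-weeks = 48 over 5 weeks ⇒ peak ≥ ⌈48/5⌉ = 10, so 10 is optimal.

10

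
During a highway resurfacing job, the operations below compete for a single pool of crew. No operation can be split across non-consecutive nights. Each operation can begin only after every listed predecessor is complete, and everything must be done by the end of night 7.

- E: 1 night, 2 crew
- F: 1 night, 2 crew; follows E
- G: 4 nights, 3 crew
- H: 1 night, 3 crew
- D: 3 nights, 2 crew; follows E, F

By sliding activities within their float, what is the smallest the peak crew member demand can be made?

5

Early-start (E@1, F@2, G@1, H@1, D@3) gives peak 8: n1:8  n2:5  n3:5  n4:5  n5:2  n6:0  n7:0.
Shift H→5.
Schedule E@1, F@2, G@1, H@5, D@3: n1:5  n2:5  n3:5  n4:5  n5:5  n6:0  n7:0 — peak 5.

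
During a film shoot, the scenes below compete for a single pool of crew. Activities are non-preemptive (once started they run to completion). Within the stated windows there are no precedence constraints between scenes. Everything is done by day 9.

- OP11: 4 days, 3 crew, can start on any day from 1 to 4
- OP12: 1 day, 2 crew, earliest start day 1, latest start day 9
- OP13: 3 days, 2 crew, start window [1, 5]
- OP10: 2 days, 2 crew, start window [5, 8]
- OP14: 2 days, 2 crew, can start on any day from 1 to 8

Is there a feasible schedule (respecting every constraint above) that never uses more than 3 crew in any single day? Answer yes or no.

no

Total crew member-days = 28; over 9 days the average is 28/9 > 3, so some day must exceed 3.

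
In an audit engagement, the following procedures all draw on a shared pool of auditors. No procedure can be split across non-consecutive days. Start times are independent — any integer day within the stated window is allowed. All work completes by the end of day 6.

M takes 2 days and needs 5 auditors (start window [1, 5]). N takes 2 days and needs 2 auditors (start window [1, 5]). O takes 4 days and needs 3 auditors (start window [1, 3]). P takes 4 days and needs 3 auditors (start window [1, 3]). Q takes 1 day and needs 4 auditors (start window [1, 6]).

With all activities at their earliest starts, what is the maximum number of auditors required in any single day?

17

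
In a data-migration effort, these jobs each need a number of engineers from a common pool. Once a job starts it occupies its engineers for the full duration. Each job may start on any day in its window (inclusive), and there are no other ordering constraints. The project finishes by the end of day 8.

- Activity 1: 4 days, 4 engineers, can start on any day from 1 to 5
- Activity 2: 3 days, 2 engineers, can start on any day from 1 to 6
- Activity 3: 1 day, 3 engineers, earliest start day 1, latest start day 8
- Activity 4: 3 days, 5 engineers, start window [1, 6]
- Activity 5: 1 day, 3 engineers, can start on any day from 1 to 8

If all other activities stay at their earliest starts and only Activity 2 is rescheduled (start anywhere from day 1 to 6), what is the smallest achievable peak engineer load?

Activity 2@1: d1:17  d2:11  d3:11  d4:4  d5:0  d6:0  d7:0  d8:0 → peak 17
Activity 2@2: d1:15  d2:11  d3:11  d4:6  d5:0  d6:0  d7:0  d8:0 → peak 15
Activity 2@3: d1:15  d2:9  d3:11  d4:6  d5:2  d6:0  d7:0  d8:0 → peak 15
Activity 2@4: d1:15  d2:9  d3:9  d4:6  d5:2  d6:2  d7:0  d8:0 → peak 15
Activity 2@5: d1:15  d2:9  d3:9  d4:4  d5:2  d6:2  d7:2  d8:0 → peak 15
Activity 2@6: d1:15  d2:9  d3:9  d4:4  d5:0  d6:2  d7:2  d8:2 → peak 15
Best is Activity 2@2, peak 15.

15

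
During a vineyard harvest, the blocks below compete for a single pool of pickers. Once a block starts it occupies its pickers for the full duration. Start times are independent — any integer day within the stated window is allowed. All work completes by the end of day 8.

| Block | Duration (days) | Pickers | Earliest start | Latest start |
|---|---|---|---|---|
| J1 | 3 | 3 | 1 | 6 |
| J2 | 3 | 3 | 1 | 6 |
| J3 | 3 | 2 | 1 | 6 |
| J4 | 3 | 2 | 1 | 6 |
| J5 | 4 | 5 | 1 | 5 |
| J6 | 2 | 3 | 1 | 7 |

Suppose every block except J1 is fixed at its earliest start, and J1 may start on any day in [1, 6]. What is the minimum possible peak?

J1@1: d1:18  d2:18  d3:15  d4:5  d5:0  d6:0  d7:0  d8:0 → peak 18
J1@2: d1:15  d2:18  d3:15  d4:8  d5:0  d6:0  d7:0  d8:0 → peak 18
J1@3: d1:15  d2:15  d3:15  d4:8  d5:3  d6:0  d7:0  d8:0 → peak 15
J1@4: d1:15  d2:15  d3:12  d4:8  d5:3  d6:3  d7:0  d8:0 → peak 15
J1@5: d1:15  d2:15  d3:12  d4:5  d5:3  d6:3  d7:3  d8:0 → peak 15
J1@6: d1:15  d2:15  d3:12  d4:5  d5:0  d6:3  d7:3  d8:3 → peak 15
Best is J1@3, peak 15.

15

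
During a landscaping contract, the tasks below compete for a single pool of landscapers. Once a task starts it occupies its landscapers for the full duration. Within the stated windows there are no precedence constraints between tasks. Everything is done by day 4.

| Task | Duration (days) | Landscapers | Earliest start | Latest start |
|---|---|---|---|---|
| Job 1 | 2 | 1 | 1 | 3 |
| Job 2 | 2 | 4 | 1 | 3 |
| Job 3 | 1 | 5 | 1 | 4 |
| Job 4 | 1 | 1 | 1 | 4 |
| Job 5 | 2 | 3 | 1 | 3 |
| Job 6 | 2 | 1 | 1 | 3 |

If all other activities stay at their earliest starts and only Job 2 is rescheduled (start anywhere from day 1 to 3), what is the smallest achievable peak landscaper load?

Job 2@1: d1:15  d2:9  d3:0  d4:0 → peak 15
Job 2@2: d1:11  d2:9  d3:4  d4:0 → peak 11
Job 2@3: d1:11  d2:5  d3:4  d4:4 → peak 11
Best is Job 2@2, peak 11.

11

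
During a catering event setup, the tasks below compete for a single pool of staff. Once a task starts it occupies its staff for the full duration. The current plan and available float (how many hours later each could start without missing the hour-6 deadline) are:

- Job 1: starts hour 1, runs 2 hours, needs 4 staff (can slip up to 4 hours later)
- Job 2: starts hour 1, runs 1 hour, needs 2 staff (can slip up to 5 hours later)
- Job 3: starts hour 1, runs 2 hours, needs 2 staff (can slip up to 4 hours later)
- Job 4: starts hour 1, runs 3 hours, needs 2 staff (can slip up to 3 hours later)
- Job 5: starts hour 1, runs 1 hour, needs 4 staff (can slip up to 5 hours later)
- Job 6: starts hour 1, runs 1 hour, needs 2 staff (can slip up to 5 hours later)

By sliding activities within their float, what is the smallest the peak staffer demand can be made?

6

Early-start (Job 1@1, Job 2@1, Job 3@1, Job 4@1, Job 5@1, Job 6@1) gives peak 16: h1:16  h2:8  h3:2  h4:0  h5:0  h6:0.
Shift Job 3→2, Job 4→3, Job 5→4, Job 6→3.
Schedule Job 1@1, Job 2@1, Job 3@2, Job 4@3, Job 5@4, Job 6@3: h1:6  h2:6  h3:6  h4:6  h5:2  h6:0 — peak 6.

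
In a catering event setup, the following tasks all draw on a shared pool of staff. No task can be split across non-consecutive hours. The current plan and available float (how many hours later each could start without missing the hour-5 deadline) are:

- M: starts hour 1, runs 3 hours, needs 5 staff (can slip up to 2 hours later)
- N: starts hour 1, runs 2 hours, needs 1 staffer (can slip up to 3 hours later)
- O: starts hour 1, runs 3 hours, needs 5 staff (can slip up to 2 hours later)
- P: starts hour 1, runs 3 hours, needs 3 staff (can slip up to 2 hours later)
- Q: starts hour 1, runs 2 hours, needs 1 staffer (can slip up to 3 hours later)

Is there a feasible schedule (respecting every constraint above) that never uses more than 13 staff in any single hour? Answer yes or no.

Schedule M@1, N@1, O@1, P@3, Q@1: h1:12  h2:12  h3:13  h4:3  h5:3 — peak 13 ≤ 13.

yes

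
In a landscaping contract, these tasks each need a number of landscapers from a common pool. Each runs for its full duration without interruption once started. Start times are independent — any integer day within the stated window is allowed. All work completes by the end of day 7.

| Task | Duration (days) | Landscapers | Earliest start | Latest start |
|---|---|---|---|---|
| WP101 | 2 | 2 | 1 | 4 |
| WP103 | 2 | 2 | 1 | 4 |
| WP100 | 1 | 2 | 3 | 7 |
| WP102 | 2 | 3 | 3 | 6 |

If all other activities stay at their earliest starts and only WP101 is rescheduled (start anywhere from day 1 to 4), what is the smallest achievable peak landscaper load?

WP101@1: d1:4  d2:4  d3:5  d4:3  d5:0  d6:0  d7:0 → peak 5
WP101@2: d1:2  d2:4  d3:7  d4:3  d5:0  d6:0  d7:0 → peak 7
WP101@3: d1:2  d2:2  d3:7  d4:5  d5:0  d6:0  d7:0 → peak 7
WP101@4: d1:2  d2:2  d3:5  d4:5  d5:2  d6:0  d7:0 → peak 5
Best is WP101@1, peak 5.

5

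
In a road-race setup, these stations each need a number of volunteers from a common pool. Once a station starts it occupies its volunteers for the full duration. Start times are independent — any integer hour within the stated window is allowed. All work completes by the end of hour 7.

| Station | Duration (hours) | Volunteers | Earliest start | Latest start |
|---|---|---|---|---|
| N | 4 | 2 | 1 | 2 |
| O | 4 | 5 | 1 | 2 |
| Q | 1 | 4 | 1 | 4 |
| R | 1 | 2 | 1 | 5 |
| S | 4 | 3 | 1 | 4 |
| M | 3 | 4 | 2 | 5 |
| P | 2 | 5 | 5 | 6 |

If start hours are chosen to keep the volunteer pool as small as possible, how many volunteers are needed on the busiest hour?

Early-start (N@1, O@1, Q@1, R@1, S@1, M@2, P@5) gives peak 16: h1:16  h2:14  h3:14  h4:14  h5:5  h6:5  h7:0.
Shift R→5, S→2, M→5, P→6.
Schedule N@1, O@1, Q@1, R@5, S@2, M@5, P@6: h1:11  h2:10  h3:10  h4:10  h5:9  h6:9  h7:9 — peak 11.

11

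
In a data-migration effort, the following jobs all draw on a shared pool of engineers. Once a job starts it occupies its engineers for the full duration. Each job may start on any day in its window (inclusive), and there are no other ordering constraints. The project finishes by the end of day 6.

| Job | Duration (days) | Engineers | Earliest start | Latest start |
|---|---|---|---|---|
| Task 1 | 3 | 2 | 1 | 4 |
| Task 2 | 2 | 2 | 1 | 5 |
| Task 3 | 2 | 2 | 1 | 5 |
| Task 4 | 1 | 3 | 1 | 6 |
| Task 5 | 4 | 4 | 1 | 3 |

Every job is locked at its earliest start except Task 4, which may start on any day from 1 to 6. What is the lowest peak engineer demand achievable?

Task 4@1: d1:13  d2:10  d3:6  d4:4  d5:0  d6:0 → peak 13
Task 4@2: d1:10  d2:13  d3:6  d4:4  d5:0  d6:0 → peak 13
Task 4@3: d1:10  d2:10  d3:9  d4:4  d5:0  d6:0 → peak 10
Task 4@4: d1:10  d2:10  d3:6  d4:7  d5:0  d6:0 → peak 10
Task 4@5: d1:10  d2:10  d3:6  d4:4  d5:3  d6:0 → peak 10
Task 4@6: d1:10  d2:10  d3:6  d4:4  d5:0  d6:3 → peak 10
Best is Task 4@3, peak 10.

10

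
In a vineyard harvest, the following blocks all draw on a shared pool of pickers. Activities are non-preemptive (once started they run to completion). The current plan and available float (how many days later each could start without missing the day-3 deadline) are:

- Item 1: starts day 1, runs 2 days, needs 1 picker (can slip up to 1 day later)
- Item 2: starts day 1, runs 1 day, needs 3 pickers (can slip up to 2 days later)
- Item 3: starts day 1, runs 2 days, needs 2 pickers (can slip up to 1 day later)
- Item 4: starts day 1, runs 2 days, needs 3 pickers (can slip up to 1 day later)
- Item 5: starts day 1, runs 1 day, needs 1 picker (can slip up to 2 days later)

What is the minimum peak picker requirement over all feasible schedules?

6

Early-start (Item 1@1, Item 2@1, Item 3@1, Item 4@1, Item 5@1) gives peak 10: d1:10  d2:6  d3:0.
Shift Item 4→2, Item 5→3.
Schedule Item 1@1, Item 2@1, Item 3@1, Item 4@2, Item 5@3: d1:6  d2:6  d3:4 — peak 6.
Total picker-days = 16 over 3 days ⇒ peak ≥ ⌈16/3⌉ = 6, so 6 is optimal.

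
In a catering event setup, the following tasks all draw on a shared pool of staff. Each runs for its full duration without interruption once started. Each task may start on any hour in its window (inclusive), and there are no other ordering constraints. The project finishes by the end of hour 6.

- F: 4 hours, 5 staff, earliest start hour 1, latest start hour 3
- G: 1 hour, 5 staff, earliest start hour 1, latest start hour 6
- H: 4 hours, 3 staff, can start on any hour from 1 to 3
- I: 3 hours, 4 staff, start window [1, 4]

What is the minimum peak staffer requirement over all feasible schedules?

Early-start (F@1, G@1, H@1, I@1) gives peak 17: h1:17  h2:12  h3:12  h4:8  h5:0  h6:0.
Shift H→2, I→2.
Schedule F@1, G@1, H@2, I@2: h1:10  h2:12  h3:12  h4:12  h5:3  h6:0 — peak 12.

12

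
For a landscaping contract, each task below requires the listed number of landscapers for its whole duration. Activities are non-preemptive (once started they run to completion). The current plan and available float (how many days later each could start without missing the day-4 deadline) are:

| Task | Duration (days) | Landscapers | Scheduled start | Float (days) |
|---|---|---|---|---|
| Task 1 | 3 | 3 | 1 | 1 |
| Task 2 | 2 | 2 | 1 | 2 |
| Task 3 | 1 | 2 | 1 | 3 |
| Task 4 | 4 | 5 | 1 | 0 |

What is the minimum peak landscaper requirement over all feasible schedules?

10

Early-start (Task 1@1, Task 2@1, Task 3@1, Task 4@1) gives peak 12: d1:12  d2:10  d3:8  d4:5.
Shift Task 3→3.
Schedule Task 1@1, Task 2@1, Task 3@3, Task 4@1: d1:10  d2:10  d3:10  d4:5 — peak 10.
No arrangement of the 24 feasible schedules does better.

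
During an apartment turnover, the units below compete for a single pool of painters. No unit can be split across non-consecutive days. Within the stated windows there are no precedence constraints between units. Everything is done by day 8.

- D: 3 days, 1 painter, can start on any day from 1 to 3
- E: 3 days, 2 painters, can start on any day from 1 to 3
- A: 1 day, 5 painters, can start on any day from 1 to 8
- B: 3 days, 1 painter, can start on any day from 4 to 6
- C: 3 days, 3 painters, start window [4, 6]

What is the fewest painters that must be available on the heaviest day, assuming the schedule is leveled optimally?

5

Early-start (D@1, E@1, A@1, B@4, C@4) gives peak 8: d1:8  d2:3  d3:3  d4:4  d5:4  d6:4  d7:0  d8:0.
Shift A→4, B→5, C→5.
Schedule D@1, E@1, A@4, B@5, C@5: d1:3  d2:3  d3:3  d4:5  d5:4  d6:4  d7:4  d8:0 — peak 5.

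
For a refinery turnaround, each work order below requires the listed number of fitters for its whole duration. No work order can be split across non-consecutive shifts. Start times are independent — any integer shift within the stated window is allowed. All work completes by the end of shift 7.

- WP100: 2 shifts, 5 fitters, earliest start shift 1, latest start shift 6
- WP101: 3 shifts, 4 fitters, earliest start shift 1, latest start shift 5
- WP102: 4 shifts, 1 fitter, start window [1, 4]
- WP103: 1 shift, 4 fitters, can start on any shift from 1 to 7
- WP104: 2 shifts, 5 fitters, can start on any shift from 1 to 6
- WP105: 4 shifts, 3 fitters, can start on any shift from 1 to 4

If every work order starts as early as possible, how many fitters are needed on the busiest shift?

Early-start schedule: WP100@1, WP101@1, WP102@1, WP103@1, WP104@1, WP105@1.
Load per shift: shift 1: 22, shift 2: 18, shift 3: 8, shift 4: 4, shift 5: 0, shift 6: 0, shift 7: 0.
Peak is 22.

22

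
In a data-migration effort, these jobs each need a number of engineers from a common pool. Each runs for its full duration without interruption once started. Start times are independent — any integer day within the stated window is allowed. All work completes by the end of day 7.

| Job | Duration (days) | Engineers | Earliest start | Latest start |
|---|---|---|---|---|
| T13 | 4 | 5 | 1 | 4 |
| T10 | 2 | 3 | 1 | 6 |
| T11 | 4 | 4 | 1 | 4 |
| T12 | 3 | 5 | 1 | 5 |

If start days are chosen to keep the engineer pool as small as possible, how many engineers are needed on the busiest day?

Early-start (T13@1, T10@1, T11@1, T12@1) gives peak 17: d1:17  d2:17  d3:14  d4:9  d5:0  d6:0  d7:0.
Shift T11→3, T12→5.
Schedule T13@1, T10@1, T11@3, T12@5: d1:8  d2:8  d3:9  d4:9  d5:9  d6:9  d7:5 — peak 9.
Total engineer-days = 57 over 7 days ⇒ peak ≥ ⌈57/7⌉ = 9, so 9 is optimal.

9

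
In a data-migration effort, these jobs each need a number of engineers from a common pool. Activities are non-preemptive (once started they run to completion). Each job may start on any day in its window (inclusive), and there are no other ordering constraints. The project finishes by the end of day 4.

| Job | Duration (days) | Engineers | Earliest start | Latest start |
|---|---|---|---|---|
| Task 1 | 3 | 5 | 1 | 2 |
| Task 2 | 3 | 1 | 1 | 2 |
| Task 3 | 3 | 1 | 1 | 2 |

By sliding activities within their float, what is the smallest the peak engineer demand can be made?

7

Schedule Task 1@1, Task 2@1, Task 3@1: d1:7  d2:7  d3:7  d4:0 — peak 7.
No arrangement of the 8 feasible schedules does better.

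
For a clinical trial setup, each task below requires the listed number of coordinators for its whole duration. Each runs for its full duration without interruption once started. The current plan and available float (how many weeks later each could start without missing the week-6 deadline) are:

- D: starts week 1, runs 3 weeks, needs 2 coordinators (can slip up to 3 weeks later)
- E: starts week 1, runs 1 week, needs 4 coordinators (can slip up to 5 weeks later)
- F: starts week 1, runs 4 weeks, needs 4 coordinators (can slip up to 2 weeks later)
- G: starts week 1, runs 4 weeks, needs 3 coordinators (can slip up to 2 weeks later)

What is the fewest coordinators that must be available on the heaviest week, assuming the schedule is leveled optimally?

Early-start (D@1, E@1, F@1, G@1) gives peak 13: w1:13  w2:9  w3:9  w4:7  w5:0  w6:0.
Shift F→2.
Schedule D@1, E@1, F@2, G@1: w1:9  w2:9  w3:9  w4:7  w5:4  w6:0 — peak 9.

9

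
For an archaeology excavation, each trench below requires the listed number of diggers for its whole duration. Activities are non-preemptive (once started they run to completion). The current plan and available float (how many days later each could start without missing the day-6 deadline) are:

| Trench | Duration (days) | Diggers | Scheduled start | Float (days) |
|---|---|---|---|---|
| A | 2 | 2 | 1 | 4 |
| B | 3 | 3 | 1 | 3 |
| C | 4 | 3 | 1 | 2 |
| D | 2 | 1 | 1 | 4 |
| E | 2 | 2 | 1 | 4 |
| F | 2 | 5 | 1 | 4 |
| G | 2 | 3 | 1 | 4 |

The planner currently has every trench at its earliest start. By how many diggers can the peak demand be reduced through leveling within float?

10

Early-start peak: d1:19  d2:19  d3:6  d4:3  d5:0  d6:0 ⇒ 19.
Leveled (A@1, B@1, C@1, D@1, E@3, F@5, G@4): d1:9  d2:9  d3:8  d4:8  d5:8  d6:5 ⇒ 9.
Reduction 19 − 9 = 10.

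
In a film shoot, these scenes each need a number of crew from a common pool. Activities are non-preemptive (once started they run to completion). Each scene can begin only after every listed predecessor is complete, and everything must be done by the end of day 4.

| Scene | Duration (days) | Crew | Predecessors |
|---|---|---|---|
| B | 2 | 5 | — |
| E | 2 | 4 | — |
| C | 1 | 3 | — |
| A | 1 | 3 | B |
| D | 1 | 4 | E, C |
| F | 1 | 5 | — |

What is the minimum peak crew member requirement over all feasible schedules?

Early-start (B@1, E@1, C@1, A@3, D@3, F@1) gives peak 17: d1:17  d2:9  d3:7  d4:0.
Shift C→3, D→4, F→4.
Schedule B@1, E@1, C@3, A@3, D@4, F@4: d1:9  d2:9  d3:6  d4:9 — peak 9.
Total crew member-days = 33 over 4 days ⇒ peak ≥ ⌈33/4⌉ = 9, so 9 is optimal.

9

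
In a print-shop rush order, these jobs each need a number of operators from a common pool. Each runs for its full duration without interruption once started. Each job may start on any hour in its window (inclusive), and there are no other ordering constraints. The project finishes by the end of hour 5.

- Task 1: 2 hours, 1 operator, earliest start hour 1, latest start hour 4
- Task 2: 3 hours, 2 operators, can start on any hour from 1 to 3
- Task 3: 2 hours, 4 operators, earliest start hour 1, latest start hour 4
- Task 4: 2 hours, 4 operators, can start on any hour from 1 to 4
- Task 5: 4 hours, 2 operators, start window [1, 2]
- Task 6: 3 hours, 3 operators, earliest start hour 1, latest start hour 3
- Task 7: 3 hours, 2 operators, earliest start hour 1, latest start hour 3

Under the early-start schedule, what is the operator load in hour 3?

9

At early start, hour 3 has: Task 2, Task 5, Task 6, Task 7.
Demand: 2 + 2 + 3 + 2 = 9.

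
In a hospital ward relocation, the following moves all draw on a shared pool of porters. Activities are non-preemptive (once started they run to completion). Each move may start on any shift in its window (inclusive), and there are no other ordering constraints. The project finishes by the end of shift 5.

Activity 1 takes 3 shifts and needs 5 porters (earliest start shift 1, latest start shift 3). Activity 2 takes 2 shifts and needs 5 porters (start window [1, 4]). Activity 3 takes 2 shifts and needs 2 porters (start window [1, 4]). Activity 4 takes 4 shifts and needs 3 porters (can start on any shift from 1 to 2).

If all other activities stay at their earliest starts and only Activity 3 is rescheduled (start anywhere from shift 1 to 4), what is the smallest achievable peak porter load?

13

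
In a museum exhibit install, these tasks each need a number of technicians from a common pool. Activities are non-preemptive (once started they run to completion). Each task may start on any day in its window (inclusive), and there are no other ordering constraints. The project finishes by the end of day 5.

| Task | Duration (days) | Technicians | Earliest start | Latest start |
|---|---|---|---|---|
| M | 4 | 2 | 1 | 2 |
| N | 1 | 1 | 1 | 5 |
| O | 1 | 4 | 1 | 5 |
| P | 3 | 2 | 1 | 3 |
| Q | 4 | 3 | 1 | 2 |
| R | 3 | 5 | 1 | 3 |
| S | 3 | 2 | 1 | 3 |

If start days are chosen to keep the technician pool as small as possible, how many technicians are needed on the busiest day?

Early-start (M@1, N@1, O@1, P@1, Q@1, R@1, S@1) gives peak 19: d1:19  d2:14  d3:14  d4:5  d5:0.
Shift R→2.
Schedule M@1, N@1, O@1, P@1, Q@1, R@2, S@1: d1:14  d2:14  d3:14  d4:10  d5:0 — peak 14.

14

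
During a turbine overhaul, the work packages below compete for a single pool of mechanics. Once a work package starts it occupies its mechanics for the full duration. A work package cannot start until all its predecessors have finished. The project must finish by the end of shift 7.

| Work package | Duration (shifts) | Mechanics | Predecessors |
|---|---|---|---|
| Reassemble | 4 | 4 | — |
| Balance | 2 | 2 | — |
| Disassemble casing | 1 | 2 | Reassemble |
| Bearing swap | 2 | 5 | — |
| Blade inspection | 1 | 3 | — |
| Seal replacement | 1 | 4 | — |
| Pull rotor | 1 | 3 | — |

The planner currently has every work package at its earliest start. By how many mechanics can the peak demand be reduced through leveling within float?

Early-start peak: s1:21  s2:11  s3:4  s4:4  s5:2  s6:0  s7:0 ⇒ 21.
Leveled (Reassemble@1, Balance@1, Disassemble casing@5, Bearing swap@5, Blade inspection@3, Seal replacement@7, Pull rotor@4): s1:6  s2:6  s3:7  s4:7  s5:7  s6:5  s7:4 ⇒ 7.
Reduction 21 − 7 = 14.

14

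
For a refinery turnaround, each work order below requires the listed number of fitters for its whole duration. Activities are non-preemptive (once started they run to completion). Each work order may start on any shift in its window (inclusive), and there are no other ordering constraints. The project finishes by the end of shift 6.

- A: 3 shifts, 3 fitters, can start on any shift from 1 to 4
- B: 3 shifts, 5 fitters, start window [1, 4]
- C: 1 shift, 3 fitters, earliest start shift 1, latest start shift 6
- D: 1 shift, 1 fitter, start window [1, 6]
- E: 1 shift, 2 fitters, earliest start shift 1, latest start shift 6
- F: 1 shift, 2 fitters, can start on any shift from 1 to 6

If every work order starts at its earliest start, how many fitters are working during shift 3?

At early start, shift 3 has: A, B.
Demand: 3 + 5 = 8.

8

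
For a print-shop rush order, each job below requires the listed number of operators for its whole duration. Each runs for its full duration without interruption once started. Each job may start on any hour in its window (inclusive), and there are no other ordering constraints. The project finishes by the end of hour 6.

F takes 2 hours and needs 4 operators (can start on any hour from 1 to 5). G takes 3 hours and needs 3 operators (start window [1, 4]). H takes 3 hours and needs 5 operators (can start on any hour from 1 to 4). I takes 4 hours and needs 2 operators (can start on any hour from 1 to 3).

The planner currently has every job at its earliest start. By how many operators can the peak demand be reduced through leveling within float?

7

Early-start peak: h1:14  h2:14  h3:10  h4:2  h5:0  h6:0 ⇒ 14.
Leveled (F@1, G@1, H@4, I@3): h1:7  h2:7  h3:5  h4:7  h5:7  h6:7 ⇒ 7.
Reduction 14 − 7 = 7.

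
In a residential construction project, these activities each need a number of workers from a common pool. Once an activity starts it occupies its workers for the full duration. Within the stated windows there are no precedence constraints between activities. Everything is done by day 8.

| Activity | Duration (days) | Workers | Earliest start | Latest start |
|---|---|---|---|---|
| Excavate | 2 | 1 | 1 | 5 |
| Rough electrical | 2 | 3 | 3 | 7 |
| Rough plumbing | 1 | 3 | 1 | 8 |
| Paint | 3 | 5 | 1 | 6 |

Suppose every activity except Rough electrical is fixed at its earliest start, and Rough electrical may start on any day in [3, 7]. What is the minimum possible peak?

9

Rough electrical@3: d1:9  d2:6  d3:8  d4:3  d5:0  d6:0  d7:0  d8:0 → peak 9
Rough electrical@4: d1:9  d2:6  d3:5  d4:3  d5:3  d6:0  d7:0  d8:0 → peak 9
Rough electrical@5: d1:9  d2:6  d3:5  d4:0  d5:3  d6:3  d7:0  d8:0 → peak 9
Rough electrical@6: d1:9  d2:6  d3:5  d4:0  d5:0  d6:3  d7:3  d8:0 → peak 9
Rough electrical@7: d1:9  d2:6  d3:5  d4:0  d5:0  d6:0  d7:3  d8:3 → peak 9
Best is Rough electrical@3, peak 9.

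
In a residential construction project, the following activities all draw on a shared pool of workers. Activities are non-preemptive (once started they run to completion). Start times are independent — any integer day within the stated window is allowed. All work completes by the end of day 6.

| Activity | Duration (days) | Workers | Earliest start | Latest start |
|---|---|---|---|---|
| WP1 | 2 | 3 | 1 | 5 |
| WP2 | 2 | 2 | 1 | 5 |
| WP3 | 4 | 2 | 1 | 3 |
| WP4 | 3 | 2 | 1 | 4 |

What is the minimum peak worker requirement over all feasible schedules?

Early-start (WP1@1, WP2@1, WP3@1, WP4@1) gives peak 9: d1:9  d2:9  d3:4  d4:2  d5:0  d6:0.
Shift WP3→3, WP4→3.
Schedule WP1@1, WP2@1, WP3@3, WP4@3: d1:5  d2:5  d3:4  d4:4  d5:4  d6:2 — peak 5.

5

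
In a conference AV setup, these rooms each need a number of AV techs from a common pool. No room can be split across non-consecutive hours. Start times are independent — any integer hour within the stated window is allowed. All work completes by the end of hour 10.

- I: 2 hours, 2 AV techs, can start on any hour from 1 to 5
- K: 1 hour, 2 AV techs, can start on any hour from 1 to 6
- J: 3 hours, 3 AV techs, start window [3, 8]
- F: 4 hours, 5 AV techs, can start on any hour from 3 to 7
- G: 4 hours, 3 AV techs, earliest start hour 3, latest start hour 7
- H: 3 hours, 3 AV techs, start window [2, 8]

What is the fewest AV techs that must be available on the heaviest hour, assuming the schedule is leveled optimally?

Early-start (I@1, K@1, J@3, F@3, G@3, H@2) gives peak 14: h1:4  h2:5  h3:14  h4:14  h5:11  h6:8  h7:0  h8:0  h9:0  h10:0.
Shift G→6, H→7.
Schedule I@1, K@1, J@3, F@3, G@6, H@7: h1:4  h2:2  h3:8  h4:8  h5:8  h6:8  h7:6  h8:6  h9:6  h10:0 — peak 8.

8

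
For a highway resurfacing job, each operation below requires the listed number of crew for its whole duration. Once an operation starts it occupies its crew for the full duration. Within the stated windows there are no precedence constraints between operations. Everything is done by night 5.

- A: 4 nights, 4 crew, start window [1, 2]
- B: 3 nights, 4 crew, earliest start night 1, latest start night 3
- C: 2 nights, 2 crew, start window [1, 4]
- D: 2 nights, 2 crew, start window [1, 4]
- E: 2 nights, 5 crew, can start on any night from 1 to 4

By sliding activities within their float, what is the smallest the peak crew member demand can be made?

11

Early-start (A@1, B@1, C@1, D@1, E@1) gives peak 17: n1:17  n2:17  n3:8  n4:4  n5:0.
Shift D→3, E→4.
Schedule A@1, B@1, C@1, D@3, E@4: n1:10  n2:10  n3:10  n4:11  n5:5 — peak 11.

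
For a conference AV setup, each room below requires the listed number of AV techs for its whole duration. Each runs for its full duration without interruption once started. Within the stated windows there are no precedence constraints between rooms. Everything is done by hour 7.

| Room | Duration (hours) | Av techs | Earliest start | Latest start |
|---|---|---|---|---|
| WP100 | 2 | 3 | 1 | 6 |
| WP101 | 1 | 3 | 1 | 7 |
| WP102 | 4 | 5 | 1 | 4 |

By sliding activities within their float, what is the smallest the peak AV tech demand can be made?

5

Early-start (WP100@1, WP101@1, WP102@1) gives peak 11: h1:11  h2:8  h3:5  h4:5  h5:0  h6:0  h7:0.
Shift WP101→3, WP102→4.
Schedule WP100@1, WP101@3, WP102@4: h1:3  h2:3  h3:3  h4:5  h5:5  h6:5  h7:5 — peak 5.
Total AV tech-hours = 29 over 7 hours ⇒ peak ≥ ⌈29/7⌉ = 5, so 5 is optimal.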